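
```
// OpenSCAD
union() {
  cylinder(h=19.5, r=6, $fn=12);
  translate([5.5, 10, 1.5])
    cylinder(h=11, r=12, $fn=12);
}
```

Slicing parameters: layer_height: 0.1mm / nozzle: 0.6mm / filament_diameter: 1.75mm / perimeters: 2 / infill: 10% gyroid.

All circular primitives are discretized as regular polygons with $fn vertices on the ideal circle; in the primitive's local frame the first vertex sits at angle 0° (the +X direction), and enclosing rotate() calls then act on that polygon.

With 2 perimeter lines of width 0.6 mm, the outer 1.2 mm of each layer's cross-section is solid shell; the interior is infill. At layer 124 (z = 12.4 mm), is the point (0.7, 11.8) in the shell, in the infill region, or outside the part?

At z = 12.4 mm: the r=6 cylinder contributes a regular 12-gon of circumradius 6; the r=12 cylinder at (5.5, 10) contributes a regular 12-gon of circumradius 12; Taking the union: the regions partially overlap (shared area 51.68 mm²), so overlapping operands fuse into one piece — 1 connected region. Overall, the cross-section is a single solid region. The nearest boundary edge runs (-6.50, 10.00)→(-4.89, 16.00); distance from the point to it = 6.49 mm. The point is inside the cross-section and 6.49 mm from the nearest boundary — more than the 1.2 mm shell width (2 × 0.6), so it's in the infill interior.

infill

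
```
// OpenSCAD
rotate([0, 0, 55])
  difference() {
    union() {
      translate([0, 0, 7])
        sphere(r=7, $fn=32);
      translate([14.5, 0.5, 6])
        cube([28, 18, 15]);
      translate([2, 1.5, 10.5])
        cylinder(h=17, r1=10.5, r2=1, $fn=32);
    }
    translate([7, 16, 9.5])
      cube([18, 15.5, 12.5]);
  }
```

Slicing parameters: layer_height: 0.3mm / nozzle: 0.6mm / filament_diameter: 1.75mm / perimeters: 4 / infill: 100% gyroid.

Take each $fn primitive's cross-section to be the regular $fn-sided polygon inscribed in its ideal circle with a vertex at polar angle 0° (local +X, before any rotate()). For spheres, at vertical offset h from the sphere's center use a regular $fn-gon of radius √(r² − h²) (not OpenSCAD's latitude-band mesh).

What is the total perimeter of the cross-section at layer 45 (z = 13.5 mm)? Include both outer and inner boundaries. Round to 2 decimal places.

At z = 13.5 mm: the r=7 sphere contributes a regular 32-gon of circumradius √(7²−6.5²) = 2.598 (perimeter = 2·32·2.598·sin(180°/32) = 16.30 mm); the cube at (14.5, 0.5) is present — its section is the full 28×18 rectangle (perimeter 92.00 mm); the cone at (2, 1.5) (r1=10.5→r2=1) has section circumradius 8.824 here — a regular 32-gon (perimeter = 2·32·8.824·sin(180°/32) = 55.35 mm); Combining (union): the regions partially overlap (shared area 21.07 mm²), so the edge portions inside another operand are dropped and the merged outline is re-measured after clipping — boundary = 147.35 mm; the cube at (7, 16) (footprint 18×15.5) is included at this height (perimeter 67.00 mm); After the difference (first − rest): starting from that combined region, the 18×15.5 cube at (7, 16) partially overlaps it — only the 26.25 mm² overlap (of its 279.00 mm²) is removed, clipping the outline — boundary = 147.35 mm; (whole slice rotated 55° about Z — lengths, areas and connectivity unchanged). Overall, the cross-section has 2 separate islands. Total boundary length (outer) = 147.35 mm.

147.35 mm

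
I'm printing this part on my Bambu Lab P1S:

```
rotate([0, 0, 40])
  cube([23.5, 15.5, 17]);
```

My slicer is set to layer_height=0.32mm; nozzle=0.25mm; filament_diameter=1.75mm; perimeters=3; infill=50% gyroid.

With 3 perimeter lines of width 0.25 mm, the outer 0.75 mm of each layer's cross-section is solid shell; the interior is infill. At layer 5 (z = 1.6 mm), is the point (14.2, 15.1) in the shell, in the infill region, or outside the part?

infill

At z = 1.6 mm: the 23.5×15.5 cube contributes its full rectangle; (rotated 40° about Z; rotation is an isometry so areas/perimeters/island counts are preserved). Overall, the cross-section is a single solid region. Undo the 40° rotation: the query point maps to (20.584, 2.440) in the un-rotated model frame. The nearest boundary edge runs (0.00, 0.00)→(23.50, 0.00); distance from the point to it = 2.44 mm. The point is inside the cross-section and 2.44 mm from the nearest boundary — more than the 0.75 mm shell width (3 × 0.25), so it's in the infill interior.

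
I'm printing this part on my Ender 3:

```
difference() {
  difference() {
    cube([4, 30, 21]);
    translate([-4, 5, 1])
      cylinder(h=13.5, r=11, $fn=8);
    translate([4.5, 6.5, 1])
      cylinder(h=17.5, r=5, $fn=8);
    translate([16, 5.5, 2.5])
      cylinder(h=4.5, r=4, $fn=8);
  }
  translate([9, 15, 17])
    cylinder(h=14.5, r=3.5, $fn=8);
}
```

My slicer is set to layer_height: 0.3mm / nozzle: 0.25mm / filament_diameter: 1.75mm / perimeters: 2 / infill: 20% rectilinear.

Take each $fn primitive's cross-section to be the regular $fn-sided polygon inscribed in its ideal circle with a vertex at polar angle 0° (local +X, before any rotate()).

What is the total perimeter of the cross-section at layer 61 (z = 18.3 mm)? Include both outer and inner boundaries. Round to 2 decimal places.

At z = 18.3 mm: the cube (footprint 4×30) is included at this height (perimeter 68.00 mm); the cylinder at (-4, 5) does not reach this height (z outside [1, 14.5]); the cylinder at (4.5, 6.5): section is a regular 8-gon, circumradius r=5 (perimeter = 2·8·5.000·sin(180°/8) = 30.61 mm); the cylinder at (16, 5.5) does not reach this height (z outside [2.5, 7]); Subtracting the remaining from the first: starting from the 4×30 cube, the r=5 cylinder at (4.5, 6.5) partially overlaps it — only the 29.86 mm² overlap (of its 70.71 mm²) is removed, clipping the outline — boundary = 67.61 mm; the r=3.5 cylinder at (9, 15) contributes a regular 8-gon of circumradius 3.5 (perimeter = 2·8·3.500·sin(180°/8) = 21.43 mm); Subtracting the remaining from the first: starting from the result so far, the r=3.5 cylinder at (9, 15) misses the remaining region (no effect) — boundary = 67.61 mm. Overall, the cross-section has 2 separate islands. Total boundary length (outer) = 67.61 mm.

67.61 mm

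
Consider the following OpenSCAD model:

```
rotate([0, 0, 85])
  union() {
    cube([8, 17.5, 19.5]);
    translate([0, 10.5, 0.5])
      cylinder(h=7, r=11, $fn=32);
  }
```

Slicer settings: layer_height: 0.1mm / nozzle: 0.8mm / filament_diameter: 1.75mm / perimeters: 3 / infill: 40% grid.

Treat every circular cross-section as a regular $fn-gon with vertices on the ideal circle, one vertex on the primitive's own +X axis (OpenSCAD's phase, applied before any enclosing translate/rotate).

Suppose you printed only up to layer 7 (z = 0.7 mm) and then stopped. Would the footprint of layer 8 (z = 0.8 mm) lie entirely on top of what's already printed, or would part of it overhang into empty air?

entirely on top

Compare the two slices. At z = 0.7: the cube is present — its section is the full 8×17.5 rectangle (area 140.00 mm²); the r=11 cylinder at (0, 10.5) gives a regular 32-gon of circumradius 11 (constant along its height) (area = (32/2)·11.000²·sin(360°/32) = 377.69 mm²); Taking the union: the regions partially overlap — summed areas 517.69 mm² minus the doubly-counted overlap 134.17 mm² gives 383.52 mm² — area = 383.52 mm²; (rotated 85° about Z; rotation is an isometry so areas/perimeters/island counts are preserved). At z = 0.8: the cube is present — its section is the full 8×17.5 rectangle (area 140.00 mm²); the cylinder at (0, 10.5): section is a regular 32-gon, circumradius r=11 (area = (32/2)·11.000²·sin(360°/32) = 377.69 mm²); Taking the union: the regions partially overlap — summed areas 517.69 mm² minus the doubly-counted overlap 134.17 mm² gives 383.52 mm² — area = 383.52 mm²; (rotated 85° about Z; rotation is an isometry so areas/perimeters/island counts are preserved). Checking containment: the cross-section at z = 0.8 is a subset of the cross-section at z = 0.7.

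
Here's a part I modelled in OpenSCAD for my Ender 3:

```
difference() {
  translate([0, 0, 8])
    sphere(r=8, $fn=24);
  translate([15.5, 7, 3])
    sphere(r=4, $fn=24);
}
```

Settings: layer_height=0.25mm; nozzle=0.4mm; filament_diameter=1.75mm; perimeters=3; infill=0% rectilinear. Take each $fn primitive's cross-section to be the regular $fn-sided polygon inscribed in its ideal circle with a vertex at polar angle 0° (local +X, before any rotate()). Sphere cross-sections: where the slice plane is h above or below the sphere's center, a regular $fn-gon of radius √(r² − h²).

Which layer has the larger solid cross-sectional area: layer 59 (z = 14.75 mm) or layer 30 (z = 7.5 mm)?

layer 30 (z = 7.5 mm)

Layer 59 (z = 14.75): the sphere: section is a regular 24-gon, circumradius = √(r²−h²) = √(8²−6.75²) = 4.294 (area = (24/2)·4.294²·sin(360°/24) = 57.26 mm²); the sphere at (15.5, 7) is absent (|z−center|=11.750 > r=4); After the difference (first − rest): none of the subtracted shapes is present at this height, so the r=8 sphere is unchanged — area = 57.26 mm². So its area = 57.26 mm². Layer 30 (z = 7.5): the sphere: section is a regular 24-gon, circumradius = √(r²−h²) = √(8²−0.5²) = 7.984 (area = (24/2)·7.984²·sin(360°/24) = 198.00 mm²); the sphere at (15.5, 7) is not intersected at this z (|z−center|=4.500 > r=4); After the difference (first − rest): none of the subtracted shapes is present at this height, so the r=8 sphere is unchanged — area = 198.00 mm². So its area = 198.00 mm². Layer 30 is larger (198.00 vs 57.26 mm²).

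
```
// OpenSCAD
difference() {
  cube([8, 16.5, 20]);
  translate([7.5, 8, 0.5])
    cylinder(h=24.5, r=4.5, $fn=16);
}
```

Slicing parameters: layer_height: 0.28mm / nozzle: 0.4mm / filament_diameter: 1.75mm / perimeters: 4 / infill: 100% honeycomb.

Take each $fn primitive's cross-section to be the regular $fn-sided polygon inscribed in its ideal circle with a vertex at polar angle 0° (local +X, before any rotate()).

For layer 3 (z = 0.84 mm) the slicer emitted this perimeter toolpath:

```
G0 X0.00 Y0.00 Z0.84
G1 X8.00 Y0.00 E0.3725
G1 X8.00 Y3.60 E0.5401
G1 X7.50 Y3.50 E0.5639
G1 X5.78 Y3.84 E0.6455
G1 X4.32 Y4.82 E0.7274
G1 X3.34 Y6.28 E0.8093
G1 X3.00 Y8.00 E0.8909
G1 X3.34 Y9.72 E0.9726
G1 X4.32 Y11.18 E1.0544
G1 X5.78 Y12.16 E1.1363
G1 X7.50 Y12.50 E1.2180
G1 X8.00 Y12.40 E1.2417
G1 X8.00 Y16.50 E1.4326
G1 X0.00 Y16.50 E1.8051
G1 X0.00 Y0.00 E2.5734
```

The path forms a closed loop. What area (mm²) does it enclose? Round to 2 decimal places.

96.55 mm²

Apply the shoelace formula to the sequence of (X, Y) vertices; enclosed area = 96.55 mm².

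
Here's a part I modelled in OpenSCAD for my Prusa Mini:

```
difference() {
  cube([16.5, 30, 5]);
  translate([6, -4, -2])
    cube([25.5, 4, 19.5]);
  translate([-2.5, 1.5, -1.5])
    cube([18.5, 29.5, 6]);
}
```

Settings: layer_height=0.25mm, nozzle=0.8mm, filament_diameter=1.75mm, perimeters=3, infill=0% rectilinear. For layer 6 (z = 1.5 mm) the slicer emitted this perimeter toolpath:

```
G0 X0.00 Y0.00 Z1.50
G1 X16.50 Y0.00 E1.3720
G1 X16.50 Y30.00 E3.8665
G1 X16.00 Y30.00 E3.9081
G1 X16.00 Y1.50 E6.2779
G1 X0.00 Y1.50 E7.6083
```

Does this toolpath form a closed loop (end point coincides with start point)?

no

Start point (G0): (0.00, 0.00). End point (last G1): the path does not return to the start — open.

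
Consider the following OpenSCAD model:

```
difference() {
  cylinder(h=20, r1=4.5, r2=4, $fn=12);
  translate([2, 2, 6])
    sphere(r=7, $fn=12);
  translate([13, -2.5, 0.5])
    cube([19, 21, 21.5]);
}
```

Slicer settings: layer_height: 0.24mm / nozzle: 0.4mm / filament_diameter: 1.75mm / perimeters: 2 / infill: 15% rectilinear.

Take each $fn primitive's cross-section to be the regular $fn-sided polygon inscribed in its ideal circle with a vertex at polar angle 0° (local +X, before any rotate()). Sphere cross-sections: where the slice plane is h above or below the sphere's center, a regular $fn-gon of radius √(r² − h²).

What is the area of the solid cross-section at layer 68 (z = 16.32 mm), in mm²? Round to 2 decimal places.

At z = 16.32 mm: the cone contributes a regular 12-gon of circumradius 4.092 (interpolated between r1=4.5 and r2=4 at t=0.816) (area = (12/2)·4.092²·sin(360°/12) = 50.23 mm²); the sphere at (2, 2) does not reach this height (|z−center|=10.320 > r=7); the cube at (13, -2.5) (footprint 19×21) is included at this height (area 399.00 mm²); Subtracting the remaining from the first: starting from the cone (50.23 mm²), the 19×21 cube at (13, -2.5) misses the remaining region (no effect) — area = 50.23 mm². Overall, the cross-section is a single solid region. Net area = 50.23 mm².

50.23 mm²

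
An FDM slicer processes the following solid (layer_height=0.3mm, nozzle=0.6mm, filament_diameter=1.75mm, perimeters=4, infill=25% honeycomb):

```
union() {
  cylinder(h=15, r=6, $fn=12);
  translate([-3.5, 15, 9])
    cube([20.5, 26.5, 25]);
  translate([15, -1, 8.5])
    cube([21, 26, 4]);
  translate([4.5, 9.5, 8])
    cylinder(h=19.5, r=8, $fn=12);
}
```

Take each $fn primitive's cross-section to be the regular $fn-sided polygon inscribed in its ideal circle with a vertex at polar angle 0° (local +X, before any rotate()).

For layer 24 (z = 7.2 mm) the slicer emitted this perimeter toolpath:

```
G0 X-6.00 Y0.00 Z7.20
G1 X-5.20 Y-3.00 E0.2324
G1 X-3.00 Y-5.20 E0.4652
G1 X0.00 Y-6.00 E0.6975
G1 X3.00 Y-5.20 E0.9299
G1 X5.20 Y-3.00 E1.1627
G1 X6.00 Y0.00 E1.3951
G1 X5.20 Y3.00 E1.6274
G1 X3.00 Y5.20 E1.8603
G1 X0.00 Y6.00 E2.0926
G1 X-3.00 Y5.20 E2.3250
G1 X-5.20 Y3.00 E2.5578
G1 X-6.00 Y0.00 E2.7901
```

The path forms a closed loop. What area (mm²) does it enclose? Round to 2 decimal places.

108.08 mm²

Apply the shoelace formula to the sequence of (X, Y) vertices; enclosed area = 108.08 mm².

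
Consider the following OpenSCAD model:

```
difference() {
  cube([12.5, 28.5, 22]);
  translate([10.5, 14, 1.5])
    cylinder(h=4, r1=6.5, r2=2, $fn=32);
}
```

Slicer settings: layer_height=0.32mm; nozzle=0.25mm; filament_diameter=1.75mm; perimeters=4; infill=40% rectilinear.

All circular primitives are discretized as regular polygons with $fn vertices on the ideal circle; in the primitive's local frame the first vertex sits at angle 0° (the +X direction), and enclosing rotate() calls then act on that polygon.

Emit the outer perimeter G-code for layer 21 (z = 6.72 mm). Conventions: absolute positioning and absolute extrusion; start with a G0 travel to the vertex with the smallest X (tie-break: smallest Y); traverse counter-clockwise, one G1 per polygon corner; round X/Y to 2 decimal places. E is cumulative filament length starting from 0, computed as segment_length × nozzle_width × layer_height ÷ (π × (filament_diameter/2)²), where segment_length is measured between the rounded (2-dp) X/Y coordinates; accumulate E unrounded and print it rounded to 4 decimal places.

G0 X0.00 Y0.00 Z6.72
G1 X12.50 Y0.00 E0.4158
G1 X12.50 Y28.50 E1.3637
G1 X0.00 Y28.50 E1.7794
G1 X0.00 Y0.00 E2.7273

At z = 6.72 mm: the cube is present — its section is the full 12.5×28.5 rectangle; the cone at (10.5, 14) is absent (z outside [1.5, 5.5]); Subtracting the remaining from the first: none of the subtracted shapes is present at this height, so the 12.5×28.5 cube is unchanged — 1 connected region. The outline is a single polygon with 4 vertices. Extrusion per mm of travel: 0.25 × 0.32 / (π × 0.875²) = 0.033260. Accumulating E over each segment gives final E = 2.7273.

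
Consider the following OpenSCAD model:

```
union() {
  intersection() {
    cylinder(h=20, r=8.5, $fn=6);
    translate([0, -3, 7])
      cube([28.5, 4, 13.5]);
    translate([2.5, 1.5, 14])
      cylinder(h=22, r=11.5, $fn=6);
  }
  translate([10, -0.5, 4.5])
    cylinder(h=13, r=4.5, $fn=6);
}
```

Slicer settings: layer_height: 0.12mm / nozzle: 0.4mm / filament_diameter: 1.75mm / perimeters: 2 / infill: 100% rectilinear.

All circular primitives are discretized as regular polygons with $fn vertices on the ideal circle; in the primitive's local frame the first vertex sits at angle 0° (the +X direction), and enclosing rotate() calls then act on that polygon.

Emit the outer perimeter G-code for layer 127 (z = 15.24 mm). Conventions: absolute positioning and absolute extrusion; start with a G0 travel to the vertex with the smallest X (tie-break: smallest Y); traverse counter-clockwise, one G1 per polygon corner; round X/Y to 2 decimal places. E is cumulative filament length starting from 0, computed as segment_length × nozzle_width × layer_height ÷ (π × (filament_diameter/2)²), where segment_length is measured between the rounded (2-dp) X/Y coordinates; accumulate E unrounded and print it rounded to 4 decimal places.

At z = 15.24 mm: the r=8.5 cylinder contributes a regular 6-gon of circumradius 8.5; the cube at (0, -3) is present — its section is the full 28.5×4 rectangle; the r=11.5 cylinder at (2.5, 1.5) gives a regular 6-gon of circumradius 11.5 (constant along its height); Keeping only the common overlap: the 28.5×4 cube at (0, -3) partially overlaps the r=8.5 cylinder; clipping to the common part keeps 31.11 mm²; the running intersection lies inside the r=11.5 cylinder at (2.5, 1.5), so it is kept whole — 1 connected region; the r=4.5 cylinder at (10, -0.5) gives a regular 6-gon of circumradius 4.5 (constant along its height); Combining (union): the regions partially overlap (shared area 6.67 mm²), so overlapping operands fuse into one piece — 1 connected region. The outline is a single polygon with 10 vertices. Extrusion per mm of travel: 0.4 × 0.12 / (π × 0.875²) = 0.019956. Accumulating E over each segment gives final E = 0.7958.

G0 X0.00 Y-3.00 Z15.24
G1 X6.77 Y-3.00 E0.1351
G1 X6.86 Y-2.85 E0.1386
G1 X7.75 Y-4.40 E0.1743
G1 X12.25 Y-4.40 E0.2641
G1 X14.50 Y-0.50 E0.3539
G1 X12.25 Y3.40 E0.4438
G1 X7.75 Y3.40 E0.5336
G1 X6.37 Y1.00 E0.5888
G1 X0.00 Y1.00 E0.7159
G1 X0.00 Y-3.00 E0.7958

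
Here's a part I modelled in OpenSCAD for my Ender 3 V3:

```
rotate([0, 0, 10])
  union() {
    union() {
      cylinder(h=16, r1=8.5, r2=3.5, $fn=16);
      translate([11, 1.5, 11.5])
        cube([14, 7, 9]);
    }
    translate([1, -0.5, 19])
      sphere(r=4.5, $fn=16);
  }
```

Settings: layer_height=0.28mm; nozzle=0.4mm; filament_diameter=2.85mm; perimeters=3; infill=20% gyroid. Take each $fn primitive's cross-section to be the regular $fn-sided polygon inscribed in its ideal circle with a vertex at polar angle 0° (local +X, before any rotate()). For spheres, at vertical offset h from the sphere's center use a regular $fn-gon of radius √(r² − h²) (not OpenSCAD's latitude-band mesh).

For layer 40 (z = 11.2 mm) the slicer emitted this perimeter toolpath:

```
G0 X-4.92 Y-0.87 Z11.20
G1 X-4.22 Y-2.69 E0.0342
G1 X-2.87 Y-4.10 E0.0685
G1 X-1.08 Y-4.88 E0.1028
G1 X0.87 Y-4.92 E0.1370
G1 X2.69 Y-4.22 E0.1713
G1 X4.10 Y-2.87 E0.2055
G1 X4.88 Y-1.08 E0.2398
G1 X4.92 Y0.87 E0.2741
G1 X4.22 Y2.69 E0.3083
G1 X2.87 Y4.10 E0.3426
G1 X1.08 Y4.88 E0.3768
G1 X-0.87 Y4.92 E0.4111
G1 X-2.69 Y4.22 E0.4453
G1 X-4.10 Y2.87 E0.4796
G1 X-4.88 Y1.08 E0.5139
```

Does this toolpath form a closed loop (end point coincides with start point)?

no

Start point (G0): (-4.92, -0.87). End point (last G1): the path does not return to the start — open.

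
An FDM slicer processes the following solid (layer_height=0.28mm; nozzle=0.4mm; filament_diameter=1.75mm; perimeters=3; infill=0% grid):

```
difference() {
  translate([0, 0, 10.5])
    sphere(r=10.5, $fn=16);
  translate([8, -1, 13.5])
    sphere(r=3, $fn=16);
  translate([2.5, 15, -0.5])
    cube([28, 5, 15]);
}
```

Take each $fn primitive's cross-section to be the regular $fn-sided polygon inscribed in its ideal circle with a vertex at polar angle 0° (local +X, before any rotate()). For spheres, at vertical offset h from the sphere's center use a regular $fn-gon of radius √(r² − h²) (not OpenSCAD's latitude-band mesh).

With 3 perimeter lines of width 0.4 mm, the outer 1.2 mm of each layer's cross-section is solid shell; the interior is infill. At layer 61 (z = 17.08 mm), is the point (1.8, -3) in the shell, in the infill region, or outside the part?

At z = 17.08 mm: the r=10.5 sphere contributes a regular 16-gon of circumradius √(10.5²−6.58²) = 8.183; the sphere at (8, -1) is not intersected at this z (|z−center|=3.580 > r=3); the cube at (2.5, 15) does not reach this height (z outside [-0.5, 14.5]); Taking the first minus the rest: none of the subtracted shapes is present at this height, so the r=10.5 sphere is unchanged — 1 connected region. Overall, the cross-section is a single solid region. The nearest boundary edge runs (3.13, -7.56)→(5.79, -5.79); distance from the point to it = 4.53 mm. The point is inside the cross-section and 4.53 mm from the nearest boundary — more than the 1.2 mm shell width (3 × 0.4), so it's in the infill interior.

infill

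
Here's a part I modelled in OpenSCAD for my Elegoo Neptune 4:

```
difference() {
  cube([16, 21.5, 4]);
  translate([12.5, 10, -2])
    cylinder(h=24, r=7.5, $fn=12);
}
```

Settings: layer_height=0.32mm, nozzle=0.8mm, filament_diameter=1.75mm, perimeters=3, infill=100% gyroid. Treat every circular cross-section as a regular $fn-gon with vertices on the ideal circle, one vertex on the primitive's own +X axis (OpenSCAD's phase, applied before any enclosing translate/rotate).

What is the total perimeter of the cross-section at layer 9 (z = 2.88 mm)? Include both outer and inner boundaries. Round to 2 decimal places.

At z = 2.88 mm: the cube is present — its section is the full 16×21.5 rectangle (perimeter 75.00 mm); the r=7.5 cylinder at (12.5, 10) contributes a regular 12-gon of circumradius 7.5 (perimeter = 2·12·7.500·sin(180°/12) = 46.59 mm); Taking the first minus the rest: starting from the 16×21.5 cube, the r=7.5 cylinder at (12.5, 10) partially overlaps it — only the 133.59 mm² overlap (of its 168.75 mm²) is removed, clipping the outline — boundary = 92.42 mm. Overall, the cross-section is a single solid region. Total boundary length (outer) = 92.42 mm.

92.42 mm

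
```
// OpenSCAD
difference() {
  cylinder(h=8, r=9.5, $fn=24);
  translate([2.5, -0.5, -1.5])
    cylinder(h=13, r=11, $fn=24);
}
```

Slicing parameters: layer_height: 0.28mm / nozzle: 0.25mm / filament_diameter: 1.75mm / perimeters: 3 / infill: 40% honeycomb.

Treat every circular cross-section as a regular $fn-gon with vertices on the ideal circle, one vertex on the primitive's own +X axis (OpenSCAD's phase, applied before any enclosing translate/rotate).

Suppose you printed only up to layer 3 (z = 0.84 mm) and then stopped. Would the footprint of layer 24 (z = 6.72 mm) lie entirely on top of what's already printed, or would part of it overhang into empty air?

Compare the two slices. At z = 0.84: the r=9.5 cylinder gives a regular 24-gon of circumradius 9.5 (constant along its height) (area = (24/2)·9.500²·sin(360°/24) = 280.30 mm²); the r=11 cylinder at (2.5, -0.5) gives a regular 24-gon of circumradius 11 (constant along its height) (area = (24/2)·11.000²·sin(360°/24) = 375.81 mm²); Taking the first minus the rest: starting from the r=9.5 cylinder (280.30 mm²), the r=11 cylinder at (2.5, -0.5) partially overlaps it — only the 266.97 mm² overlap (of its 375.81 mm²) is removed, clipping the outline — area = 13.33 mm². At z = 6.72: the r=9.5 cylinder gives a regular 24-gon of circumradius 9.5 (constant along its height) (area = (24/2)·9.500²·sin(360°/24) = 280.30 mm²); the r=11 cylinder at (2.5, -0.5) gives a regular 24-gon of circumradius 11 (constant along its height) (area = (24/2)·11.000²·sin(360°/24) = 375.81 mm²); Taking the first minus the rest: starting from the r=9.5 cylinder (280.30 mm²), the r=11 cylinder at (2.5, -0.5) partially overlaps it — only the 266.97 mm² overlap (of its 375.81 mm²) is removed, clipping the outline — area = 13.33 mm². Checking containment: the cross-section at z = 6.72 is a subset of the cross-section at z = 0.84.

entirely on top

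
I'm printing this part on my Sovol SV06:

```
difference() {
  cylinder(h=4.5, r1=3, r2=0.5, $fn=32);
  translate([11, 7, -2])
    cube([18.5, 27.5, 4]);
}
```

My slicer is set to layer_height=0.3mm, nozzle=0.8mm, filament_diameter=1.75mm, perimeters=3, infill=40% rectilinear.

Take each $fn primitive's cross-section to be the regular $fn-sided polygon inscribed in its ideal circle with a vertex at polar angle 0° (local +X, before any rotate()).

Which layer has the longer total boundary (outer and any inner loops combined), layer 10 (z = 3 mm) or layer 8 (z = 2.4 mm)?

Layer 10 (z = 3): the cone contributes a regular 32-gon of circumradius 1.333 (interpolated between r1=3 and r2=0.5 at t=0.667) (perimeter = 2·32·1.333·sin(180°/32) = 8.36 mm); the cube at (11, 7) is absent (z outside [-2, 2]); After the difference (first − rest): none of the subtracted shapes is present at this height, so the cone is unchanged — boundary = 8.36 mm. So its perimeter = 8.36 mm. Layer 8 (z = 2.4): the cone contributes a regular 32-gon of circumradius 1.667 (interpolated between r1=3 and r2=0.5 at t=0.533) (perimeter = 2·32·1.667·sin(180°/32) = 10.46 mm); the cube at (11, 7) does not reach this height (z outside [-2, 2]); After the difference (first − rest): none of the subtracted shapes is present at this height, so the cone is unchanged — boundary = 10.46 mm. So its perimeter = 10.46 mm. Layer 8 is larger (10.46 vs 8.36 mm).

layer 8 (z = 2.4 mm)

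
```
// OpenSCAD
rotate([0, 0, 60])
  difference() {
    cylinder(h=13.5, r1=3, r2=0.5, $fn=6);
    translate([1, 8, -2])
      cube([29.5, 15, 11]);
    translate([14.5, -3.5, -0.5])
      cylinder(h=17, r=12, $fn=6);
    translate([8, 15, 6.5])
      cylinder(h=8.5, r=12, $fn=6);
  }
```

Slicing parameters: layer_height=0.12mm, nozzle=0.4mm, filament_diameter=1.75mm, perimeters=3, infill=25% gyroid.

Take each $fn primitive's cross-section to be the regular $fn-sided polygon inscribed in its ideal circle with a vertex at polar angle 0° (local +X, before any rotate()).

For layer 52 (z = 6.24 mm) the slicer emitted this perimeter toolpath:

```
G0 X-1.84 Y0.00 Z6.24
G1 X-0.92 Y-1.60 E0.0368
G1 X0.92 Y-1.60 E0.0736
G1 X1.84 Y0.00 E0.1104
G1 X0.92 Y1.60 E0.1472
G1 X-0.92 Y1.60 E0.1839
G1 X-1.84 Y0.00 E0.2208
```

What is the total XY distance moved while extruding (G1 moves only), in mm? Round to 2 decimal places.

Sum the Euclidean lengths of each G1 segment: total = 11.06 mm.

11.06 mm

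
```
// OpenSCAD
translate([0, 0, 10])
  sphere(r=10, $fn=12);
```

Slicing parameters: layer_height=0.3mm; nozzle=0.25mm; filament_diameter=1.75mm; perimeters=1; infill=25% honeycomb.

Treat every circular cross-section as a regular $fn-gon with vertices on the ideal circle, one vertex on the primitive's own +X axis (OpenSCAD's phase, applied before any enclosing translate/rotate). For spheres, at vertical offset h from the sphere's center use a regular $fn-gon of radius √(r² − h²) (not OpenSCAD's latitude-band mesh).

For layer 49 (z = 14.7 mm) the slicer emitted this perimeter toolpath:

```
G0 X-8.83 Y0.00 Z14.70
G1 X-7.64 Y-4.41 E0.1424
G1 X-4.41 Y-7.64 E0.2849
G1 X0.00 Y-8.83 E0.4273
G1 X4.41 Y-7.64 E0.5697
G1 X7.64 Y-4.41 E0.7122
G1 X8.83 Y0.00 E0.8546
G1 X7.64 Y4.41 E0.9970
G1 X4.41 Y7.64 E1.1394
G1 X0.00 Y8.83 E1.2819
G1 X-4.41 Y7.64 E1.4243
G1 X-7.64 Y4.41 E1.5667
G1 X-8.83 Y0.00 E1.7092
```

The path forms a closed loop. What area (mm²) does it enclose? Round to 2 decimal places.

233.60 mm²

Apply the shoelace formula to the sequence of (X, Y) vertices; enclosed area = 233.60 mm².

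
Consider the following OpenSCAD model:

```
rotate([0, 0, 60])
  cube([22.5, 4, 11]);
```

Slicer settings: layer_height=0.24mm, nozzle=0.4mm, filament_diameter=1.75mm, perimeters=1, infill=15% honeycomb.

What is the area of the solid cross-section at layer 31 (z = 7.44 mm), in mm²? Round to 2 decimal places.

At z = 7.44 mm: the cube (footprint 22.5×4) is included at this height (area 90.00 mm²); (rotated 60° about Z; rotation is an isometry so areas/perimeters/island counts are preserved). Overall, the cross-section is a single solid region. Net area = 90.00 mm².

90.00 mm²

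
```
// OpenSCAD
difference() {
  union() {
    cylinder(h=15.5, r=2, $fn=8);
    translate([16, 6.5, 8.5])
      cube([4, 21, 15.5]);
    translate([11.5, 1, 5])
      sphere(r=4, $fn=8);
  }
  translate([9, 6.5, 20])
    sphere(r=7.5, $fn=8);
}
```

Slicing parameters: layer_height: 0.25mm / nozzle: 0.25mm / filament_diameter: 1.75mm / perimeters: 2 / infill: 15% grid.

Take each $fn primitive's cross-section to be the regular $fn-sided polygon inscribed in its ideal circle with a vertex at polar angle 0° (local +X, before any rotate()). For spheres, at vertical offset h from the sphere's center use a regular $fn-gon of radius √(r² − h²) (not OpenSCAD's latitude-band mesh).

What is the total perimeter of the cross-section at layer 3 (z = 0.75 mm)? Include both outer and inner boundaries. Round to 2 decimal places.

At z = 0.75 mm: the r=2 cylinder gives a regular 8-gon of circumradius 2 (constant along its height) (perimeter = 2·8·2.000·sin(180°/8) = 12.25 mm); the cube at (16, 6.5) is absent (z outside [8.5, 24]); the sphere at (11.5, 1) is not intersected at this z (|z−center|=4.250 > r=4); Combining (union): only the r=2 cylinder is present, so the union is just that shape — boundary = 12.25 mm; the sphere at (9, 6.5) is absent (|z−center|=19.250 > r=7.5); Taking the first minus the rest: none of the subtracted shapes is present at this height, so the result so far is unchanged — boundary = 12.25 mm. Overall, the cross-section is a single solid region. Total boundary length (outer) = 12.25 mm.

12.25 mm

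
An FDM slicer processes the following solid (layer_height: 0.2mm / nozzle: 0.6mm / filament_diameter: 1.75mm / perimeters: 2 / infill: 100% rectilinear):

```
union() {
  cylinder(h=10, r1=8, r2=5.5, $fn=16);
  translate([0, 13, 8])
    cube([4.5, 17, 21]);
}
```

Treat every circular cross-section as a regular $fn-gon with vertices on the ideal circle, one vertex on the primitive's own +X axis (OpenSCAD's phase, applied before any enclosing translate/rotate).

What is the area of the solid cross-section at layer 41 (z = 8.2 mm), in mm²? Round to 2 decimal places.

At z = 8.2 mm: the cone: at t=0.820 of its height the radius interpolates to r₁+(r₂−r₁)t = 5.950, giving a regular 16-gon of that circumradius (area = (16/2)·5.950²·sin(360°/16) = 108.38 mm²); the cube at (0, 13) (footprint 4.5×17) is included at this height (area 76.50 mm²); Merging all regions: the 2 present regions are separate (no shared area or edge), so areas and boundary lengths simply add and each stays a separate island — area = 184.88 mm². Overall, the cross-section has 2 separate islands. Net area = 184.88 mm².

184.88 mm²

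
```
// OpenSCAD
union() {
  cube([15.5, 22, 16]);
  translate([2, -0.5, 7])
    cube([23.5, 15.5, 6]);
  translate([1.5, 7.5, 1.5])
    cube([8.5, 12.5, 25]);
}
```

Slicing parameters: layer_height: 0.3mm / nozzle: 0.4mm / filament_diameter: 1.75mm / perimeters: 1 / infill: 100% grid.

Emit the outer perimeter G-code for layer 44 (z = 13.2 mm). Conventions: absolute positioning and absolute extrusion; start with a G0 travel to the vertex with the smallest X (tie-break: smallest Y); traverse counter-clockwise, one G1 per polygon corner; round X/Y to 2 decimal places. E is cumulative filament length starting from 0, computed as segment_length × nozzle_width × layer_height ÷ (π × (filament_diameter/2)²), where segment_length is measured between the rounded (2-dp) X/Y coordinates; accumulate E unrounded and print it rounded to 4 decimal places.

At z = 13.2 mm: the cube is present — its section is the full 15.5×22 rectangle; the cube at (2, -0.5) is not intersected at this z (z outside [7, 13]); the 8.5×12.5 cube at (1.5, 7.5) contributes its full rectangle; Merging all regions: the 8.5×12.5 cube at (1.5, 7.5) lies entirely inside the 15.5×22 cube, so the union is just the 15.5×22 cube — 1 connected region. The outline is a single polygon with 4 vertices. Extrusion per mm of travel: 0.4 × 0.3 / (π × 0.875²) = 0.049890. Accumulating E over each segment gives final E = 3.7418.

G0 X0.00 Y0.00 Z13.20
G1 X15.50 Y0.00 E0.7733
G1 X15.50 Y22.00 E1.8709
G1 X0.00 Y22.00 E2.6442
G1 X0.00 Y0.00 E3.7418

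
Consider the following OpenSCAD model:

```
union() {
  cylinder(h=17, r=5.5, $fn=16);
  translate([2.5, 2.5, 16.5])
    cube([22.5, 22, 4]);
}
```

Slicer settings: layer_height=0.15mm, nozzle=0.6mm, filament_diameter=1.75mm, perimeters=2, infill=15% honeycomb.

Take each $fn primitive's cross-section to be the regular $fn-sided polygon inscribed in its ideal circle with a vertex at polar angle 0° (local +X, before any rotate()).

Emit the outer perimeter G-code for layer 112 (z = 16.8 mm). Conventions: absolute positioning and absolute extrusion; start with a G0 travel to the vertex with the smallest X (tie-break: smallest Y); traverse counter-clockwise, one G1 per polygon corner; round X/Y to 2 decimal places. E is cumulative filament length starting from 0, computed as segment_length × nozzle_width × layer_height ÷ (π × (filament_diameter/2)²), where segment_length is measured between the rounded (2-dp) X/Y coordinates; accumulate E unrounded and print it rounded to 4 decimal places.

At z = 16.8 mm: the r=5.5 cylinder contributes a regular 16-gon of circumradius 5.5; the cube at (2.5, 2.5) is present — its section is the full 22.5×22 rectangle; Taking the union: the regions partially overlap (shared area 3.22 mm²), so overlapping operands fuse into one piece — 1 connected region. The outline is a single polygon with 20 vertices. Extrusion per mm of travel: 0.6 × 0.15 / (π × 0.875²) = 0.037418. Accumulating E over each segment gives final E = 4.3159.

G0 X-5.50 Y0.00 Z16.80
G1 X-5.08 Y-2.10 E0.0801
G1 X-3.89 Y-3.89 E0.1606
G1 X-2.10 Y-5.08 E0.2410
G1 X0.00 Y-5.50 E0.3211
G1 X2.10 Y-5.08 E0.4013
G1 X3.89 Y-3.89 E0.4817
G1 X5.08 Y-2.10 E0.5621
G1 X5.50 Y0.00 E0.6422
G1 X5.08 Y2.10 E0.7224
G1 X4.82 Y2.50 E0.7402
G1 X25.00 Y2.50 E1.4953
G1 X25.00 Y24.50 E2.3185
G1 X2.50 Y24.50 E3.1604
G1 X2.50 Y4.82 E3.8968
G1 X2.10 Y5.08 E3.9146
G1 X0.00 Y5.50 E3.9948
G1 X-2.10 Y5.08 E4.0749
G1 X-3.89 Y3.89 E4.1553
G1 X-5.08 Y2.10 E4.2358
G1 X-5.50 Y0.00 E4.3159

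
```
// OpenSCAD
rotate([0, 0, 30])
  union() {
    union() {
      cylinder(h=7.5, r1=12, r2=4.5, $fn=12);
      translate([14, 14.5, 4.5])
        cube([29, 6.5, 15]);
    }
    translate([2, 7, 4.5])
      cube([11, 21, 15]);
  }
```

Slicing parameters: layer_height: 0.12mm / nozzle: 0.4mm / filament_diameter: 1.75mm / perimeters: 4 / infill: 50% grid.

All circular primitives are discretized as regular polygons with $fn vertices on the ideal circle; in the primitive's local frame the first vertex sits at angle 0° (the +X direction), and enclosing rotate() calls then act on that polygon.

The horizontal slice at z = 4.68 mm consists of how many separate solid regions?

At z = 4.68 mm: the cone: at t=0.624 of its height the radius interpolates to r₁+(r₂−r₁)t = 7.320, giving a regular 12-gon of that circumradius; the cube at (14, 14.5) is present — its section is the full 29×6.5 rectangle; Combining (union): the 2 present regions are separate (no shared area or edge), so areas and boundary lengths simply add and each stays a separate island — 2 connected regions; the 11×21 cube at (2, 7) contributes its full rectangle; Merging all regions: the 2 present regions are separate (no shared area or edge), so areas and boundary lengths simply add and each stays a separate island — 3 connected regions; (whole slice rotated 30° about Z — lengths, areas and connectivity unchanged). The result has 3 disconnected regions.

3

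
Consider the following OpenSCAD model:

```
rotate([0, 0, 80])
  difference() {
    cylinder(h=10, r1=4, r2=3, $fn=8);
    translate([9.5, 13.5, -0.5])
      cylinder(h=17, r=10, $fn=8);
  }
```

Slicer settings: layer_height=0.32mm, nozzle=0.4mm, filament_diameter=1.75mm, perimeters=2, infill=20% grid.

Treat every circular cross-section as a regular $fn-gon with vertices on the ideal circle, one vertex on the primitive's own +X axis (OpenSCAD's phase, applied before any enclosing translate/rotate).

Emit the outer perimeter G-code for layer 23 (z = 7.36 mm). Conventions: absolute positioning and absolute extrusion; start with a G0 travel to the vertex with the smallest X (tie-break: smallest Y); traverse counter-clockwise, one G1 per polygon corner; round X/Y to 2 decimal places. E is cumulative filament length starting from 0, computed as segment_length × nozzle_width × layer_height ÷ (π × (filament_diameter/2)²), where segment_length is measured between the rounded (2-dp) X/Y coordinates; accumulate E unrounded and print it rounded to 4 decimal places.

At z = 7.36 mm: the cone: at t=0.736 of its height the radius interpolates to r₁+(r₂−r₁)t = 3.264, giving a regular 8-gon of that circumradius; the cylinder at (9.5, 13.5): section is a regular 8-gon, circumradius r=10; After the difference (first − rest): starting from the cone, the r=10 cylinder at (9.5, 13.5) misses the remaining region (no effect) — 1 connected region; (whole slice rotated 80° about Z — lengths, areas and connectivity unchanged). The outline is a single polygon with 8 vertices. Extrusion per mm of travel: 0.4 × 0.32 / (π × 0.875²) = 0.053216. Accumulating E over each segment gives final E = 1.0622.

G0 X-3.21 Y0.57 Z7.36
G1 X-2.67 Y-1.87 E0.1330
G1 X-0.57 Y-3.21 E0.2656
G1 X1.87 Y-2.67 E0.3985
G1 X3.21 Y-0.57 E0.5311
G1 X2.67 Y1.87 E0.6641
G1 X0.57 Y3.21 E0.7967
G1 X-1.87 Y2.67 E0.9297
G1 X-3.21 Y0.57 E1.0622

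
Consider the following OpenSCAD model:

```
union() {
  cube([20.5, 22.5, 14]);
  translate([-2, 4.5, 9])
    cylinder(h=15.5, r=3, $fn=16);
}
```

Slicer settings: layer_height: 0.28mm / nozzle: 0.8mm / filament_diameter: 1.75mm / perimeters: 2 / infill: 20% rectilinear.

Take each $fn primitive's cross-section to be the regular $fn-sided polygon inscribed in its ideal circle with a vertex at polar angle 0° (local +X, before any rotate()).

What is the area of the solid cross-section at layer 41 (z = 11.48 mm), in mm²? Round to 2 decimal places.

485.89 mm²

At z = 11.48 mm: the 20.5×22.5 cube contributes its full rectangle (area 461.25 mm²); the r=3 cylinder at (-2, 4.5) contributes a regular 16-gon of circumradius 3 (area = (16/2)·3.000²·sin(360°/16) = 27.55 mm²); Combining (union): the regions partially overlap — summed areas 488.80 mm² minus the doubly-counted overlap 2.91 mm² gives 485.89 mm² — area = 485.89 mm². Overall, the cross-section is a single solid region. Net area = 485.89 mm².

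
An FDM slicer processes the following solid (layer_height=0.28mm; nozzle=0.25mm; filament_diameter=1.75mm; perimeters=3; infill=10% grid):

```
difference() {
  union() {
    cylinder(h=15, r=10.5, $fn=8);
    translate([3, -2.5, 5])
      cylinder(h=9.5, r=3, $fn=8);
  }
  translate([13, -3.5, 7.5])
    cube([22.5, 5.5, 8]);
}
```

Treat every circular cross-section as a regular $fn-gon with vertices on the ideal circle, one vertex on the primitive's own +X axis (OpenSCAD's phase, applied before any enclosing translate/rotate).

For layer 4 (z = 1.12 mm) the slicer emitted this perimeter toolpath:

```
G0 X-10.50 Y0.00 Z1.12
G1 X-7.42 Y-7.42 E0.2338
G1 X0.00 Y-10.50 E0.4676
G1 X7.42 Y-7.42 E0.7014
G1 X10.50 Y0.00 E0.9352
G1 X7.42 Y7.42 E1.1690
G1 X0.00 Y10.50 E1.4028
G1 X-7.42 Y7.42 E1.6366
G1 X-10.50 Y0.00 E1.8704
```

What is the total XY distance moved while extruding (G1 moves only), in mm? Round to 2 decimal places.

64.27 mm

Sum the Euclidean lengths of each G1 segment: total = 64.27 mm.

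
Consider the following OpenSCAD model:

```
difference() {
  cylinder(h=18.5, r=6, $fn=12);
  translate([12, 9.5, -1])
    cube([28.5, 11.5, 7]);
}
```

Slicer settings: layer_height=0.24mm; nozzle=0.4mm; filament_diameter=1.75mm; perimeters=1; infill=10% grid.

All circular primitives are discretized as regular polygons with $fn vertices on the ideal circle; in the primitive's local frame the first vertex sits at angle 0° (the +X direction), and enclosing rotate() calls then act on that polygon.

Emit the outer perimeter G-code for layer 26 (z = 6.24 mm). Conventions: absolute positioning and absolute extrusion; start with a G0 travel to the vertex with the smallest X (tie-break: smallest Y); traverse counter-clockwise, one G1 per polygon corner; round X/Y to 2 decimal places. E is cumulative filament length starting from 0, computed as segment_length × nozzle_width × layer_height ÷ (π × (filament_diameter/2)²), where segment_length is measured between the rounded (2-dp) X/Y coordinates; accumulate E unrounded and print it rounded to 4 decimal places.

G0 X-6.00 Y0.00 Z6.24
G1 X-5.20 Y-3.00 E0.1239
G1 X-3.00 Y-5.20 E0.2481
G1 X0.00 Y-6.00 E0.3720
G1 X3.00 Y-5.20 E0.4959
G1 X5.20 Y-3.00 E0.6201
G1 X6.00 Y0.00 E0.7440
G1 X5.20 Y3.00 E0.8680
G1 X3.00 Y5.20 E0.9921
G1 X0.00 Y6.00 E1.1161
G1 X-3.00 Y5.20 E1.2400
G1 X-5.20 Y3.00 E1.3642
G1 X-6.00 Y0.00 E1.4881

At z = 6.24 mm: the r=6 cylinder gives a regular 12-gon of circumradius 6 (constant along its height); the cube at (12, 9.5) is absent (z outside [-1, 6]); Taking the first minus the rest: none of the subtracted shapes is present at this height, so the r=6 cylinder is unchanged — 1 connected region. The outline is a single polygon with 12 vertices. Extrusion per mm of travel: 0.4 × 0.24 / (π × 0.875²) = 0.039912. Accumulating E over each segment gives final E = 1.4881.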